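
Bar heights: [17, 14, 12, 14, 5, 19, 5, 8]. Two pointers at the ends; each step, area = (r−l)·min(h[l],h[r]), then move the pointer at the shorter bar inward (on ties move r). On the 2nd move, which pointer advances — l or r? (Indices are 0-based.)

[0,7] min(17,8)*7=56 best=56 * → r--
[0,6] min(17,5)*6=30 best=56 → r--

r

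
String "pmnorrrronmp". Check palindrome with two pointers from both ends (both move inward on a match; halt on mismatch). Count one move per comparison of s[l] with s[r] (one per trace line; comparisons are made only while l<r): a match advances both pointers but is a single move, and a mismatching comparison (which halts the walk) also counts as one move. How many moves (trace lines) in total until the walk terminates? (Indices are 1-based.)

6 moves

[1,12] 'p'=='p' → l++,r--
[2,11] 'm'=='m' → l++,r--
[3,10] 'n'=='n' → l++,r--
[4,9] 'o'=='o' → l++,r--
[5,8] 'r'=='r' → l++,r--
[6,7] 'r'=='r' → l++,r--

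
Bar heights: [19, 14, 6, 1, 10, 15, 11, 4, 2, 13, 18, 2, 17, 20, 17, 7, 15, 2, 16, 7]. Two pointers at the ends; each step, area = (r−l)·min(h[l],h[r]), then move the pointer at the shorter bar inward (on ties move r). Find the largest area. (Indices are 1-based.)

max area = 288

l=1 r=20: min(19,7)*19=133 best=133 *, r--
l=1 r=19: min(19,16)*18=288 best=288 *, r--
l=1 r=18: min(19,2)*17=34 best=288, r--
l=1 r=17: min(19,15)*16=240 best=288, r--
l=1 r=16: min(19,7)*15=105 best=288, r--
l=1 r=15: min(19,17)*14=238 best=288, r--
l=1 r=14: min(19,20)*13=247 best=288, l++
l=2 r=14: min(14,20)*12=168 best=288, l++
l=3 r=14: min(6,20)*11=66 best=288, l++
l=4 r=14: min(1,20)*10=10 best=288, l++
l=5 r=14: min(10,20)*9=90 best=288, l++
l=6 r=14: min(15,20)*8=120 best=288, l++
l=7 r=14: min(11,20)*7=77 best=288, l++
l=8 r=14: min(4,20)*6=24 best=288, l++
l=9 r=14: min(2,20)*5=10 best=288, l++
l=10 r=14: min(13,20)*4=52 best=288, l++
l=11 r=14: min(18,20)*3=54 best=288, l++
l=12 r=14: min(2,20)*2=4 best=288, l++
l=13 r=14: min(17,20)*1=17 best=288, l++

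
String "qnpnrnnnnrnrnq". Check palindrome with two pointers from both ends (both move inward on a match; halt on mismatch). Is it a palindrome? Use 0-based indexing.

not a palindrome (mismatch at 2,11)

[0,13] 'q'=='q' → l++,r--
[1,12] 'n'=='n' → l++,r--
[2,11] 'p'!='r' → stop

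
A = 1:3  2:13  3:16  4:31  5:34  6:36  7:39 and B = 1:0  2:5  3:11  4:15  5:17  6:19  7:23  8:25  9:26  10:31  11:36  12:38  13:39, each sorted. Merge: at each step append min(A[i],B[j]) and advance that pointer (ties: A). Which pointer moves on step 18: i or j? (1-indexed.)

[i=1,j=1] A[i]=3>B[j]=0 take 0 → j++
[i=1,j=2] A[i]=3<=B[j]=5 take 3 → i++
[i=2,j=2] A[i]=13>B[j]=5 take 5 → j++
[i=2,j=3] A[i]=13>B[j]=11 take 11 → j++
[i=2,j=4] A[i]=13<=B[j]=15 take 13 → i++
[i=3,j=4] A[i]=16>B[j]=15 take 15 → j++
[i=3,j=5] A[i]=16<=B[j]=17 take 16 → i++
[i=4,j=5] A[i]=31>B[j]=17 take 17 → j++
[i=4,j=6] A[i]=31>B[j]=19 take 19 → j++
[i=4,j=7] A[i]=31>B[j]=23 take 23 → j++
[i=4,j=8] A[i]=31>B[j]=25 take 25 → j++
[i=4,j=9] A[i]=31>B[j]=26 take 26 → j++
[i=4,j=10] A[i]=31<=B[j]=31 take 31 → i++
[i=5,j=10] A[i]=34>B[j]=31 take 31 → j++
[i=5,j=11] A[i]=34<=B[j]=36 take 34 → i++
[i=6,j=11] A[i]=36<=B[j]=36 take 36 → i++
[i=7,j=11] A[i]=39>B[j]=36 take 36 → j++
[i=7,j=12] A[i]=39>B[j]=38 take 38 → j++

j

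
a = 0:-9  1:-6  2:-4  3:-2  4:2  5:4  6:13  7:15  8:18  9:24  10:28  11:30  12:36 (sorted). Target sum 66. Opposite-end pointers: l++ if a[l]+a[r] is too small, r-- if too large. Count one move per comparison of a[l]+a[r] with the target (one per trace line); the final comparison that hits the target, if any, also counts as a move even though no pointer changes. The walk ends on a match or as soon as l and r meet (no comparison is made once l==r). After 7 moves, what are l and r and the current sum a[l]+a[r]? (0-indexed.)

l=7, r=12, sum=51

[0,12] -9+36=27 <66 → l++
[1,12] -6+36=30 <66 → l++
[2,12] -4+36=32 <66 → l++
[3,12] -2+36=34 <66 → l++
[4,12] 2+36=38 <66 → l++
[5,12] 4+36=40 <66 → l++
[6,12] 13+36=49 <66 → l++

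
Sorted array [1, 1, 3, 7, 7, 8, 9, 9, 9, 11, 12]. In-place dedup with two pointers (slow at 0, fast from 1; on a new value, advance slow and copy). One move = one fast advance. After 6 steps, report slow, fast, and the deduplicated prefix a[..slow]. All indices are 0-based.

slow=4, fast=7, prefix=[1, 3, 7, 8, 9]

(s=0,f=1) a[fast]=1=a[slow] dup → fast++
(s=0,f=2) a[fast]=3≠a[slow]=1 write a[1]=3 → slow++,fast++
(s=1,f=3) a[fast]=7≠a[slow]=3 write a[2]=7 → slow++,fast++
(s=2,f=4) a[fast]=7=a[slow] dup → fast++
(s=2,f=5) a[fast]=8≠a[slow]=7 write a[3]=8 → slow++,fast++
(s=3,f=6) a[fast]=9≠a[slow]=8 write a[4]=9 → slow++,fast++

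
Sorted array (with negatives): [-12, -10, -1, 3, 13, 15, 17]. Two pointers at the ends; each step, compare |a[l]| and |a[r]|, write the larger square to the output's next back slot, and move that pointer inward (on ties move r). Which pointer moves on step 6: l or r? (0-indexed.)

l=0 r=6: |-12|<=|17| out[6]=289, r--
l=0 r=5: |-12|<=|15| out[5]=225, r--
l=0 r=4: |-12|<=|13| out[4]=169, r--
l=0 r=3: |-12|>|3| out[3]=144, l++
l=1 r=3: |-10|>|3| out[2]=100, l++
l=2 r=3: |-1|<=|3| out[1]=9, r--

r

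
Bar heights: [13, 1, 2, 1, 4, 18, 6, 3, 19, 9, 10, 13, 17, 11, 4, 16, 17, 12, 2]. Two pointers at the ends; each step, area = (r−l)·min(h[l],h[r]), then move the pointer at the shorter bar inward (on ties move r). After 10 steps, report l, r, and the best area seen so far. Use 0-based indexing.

l=0 r=18: min(13,2)*18=36 best=36 *, r--
l=0 r=17: min(13,12)*17=204 best=204 *, r--
l=0 r=16: min(13,17)*16=208 best=208 *, l++
l=1 r=16: min(1,17)*15=15 best=208, l++
l=2 r=16: min(2,17)*14=28 best=208, l++
l=3 r=16: min(1,17)*13=13 best=208, l++
l=4 r=16: min(4,17)*12=48 best=208, l++
l=5 r=16: min(18,17)*11=187 best=208, r--
l=5 r=15: min(18,16)*10=160 best=208, r--
l=5 r=14: min(18,4)*9=36 best=208, r--

l=5, r=13, best area=208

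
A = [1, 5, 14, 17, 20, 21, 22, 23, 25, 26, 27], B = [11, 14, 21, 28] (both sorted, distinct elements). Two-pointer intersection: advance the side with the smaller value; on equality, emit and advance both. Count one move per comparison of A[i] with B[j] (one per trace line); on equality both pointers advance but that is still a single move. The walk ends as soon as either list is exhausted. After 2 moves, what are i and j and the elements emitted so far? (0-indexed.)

i=2, j=0, emitted=[]

i=0 j=0: 1<11, i++
i=1 j=0: 5<11, i++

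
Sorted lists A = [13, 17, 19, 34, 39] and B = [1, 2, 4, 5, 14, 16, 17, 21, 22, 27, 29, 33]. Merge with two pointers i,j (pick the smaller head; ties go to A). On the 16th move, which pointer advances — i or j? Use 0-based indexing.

i

i=0 j=0: A[i]=13>B[j]=1 take 1, j++
i=0 j=1: A[i]=13>B[j]=2 take 2, j++
i=0 j=2: A[i]=13>B[j]=4 take 4, j++
i=0 j=3: A[i]=13>B[j]=5 take 5, j++
i=0 j=4: A[i]=13<=B[j]=14 take 13, i++
i=1 j=4: A[i]=17>B[j]=14 take 14, j++
i=1 j=5: A[i]=17>B[j]=16 take 16, j++
i=1 j=6: A[i]=17<=B[j]=17 take 17, i++
i=2 j=6: A[i]=19>B[j]=17 take 17, j++
i=2 j=7: A[i]=19<=B[j]=21 take 19, i++
i=3 j=7: A[i]=34>B[j]=21 take 21, j++
i=3 j=8: A[i]=34>B[j]=22 take 22, j++
i=3 j=9: A[i]=34>B[j]=27 take 27, j++
i=3 j=10: A[i]=34>B[j]=29 take 29, j++
i=3 j=11: A[i]=34>B[j]=33 take 33, j++
i=3 j=12: B done, take A[i]=34, i++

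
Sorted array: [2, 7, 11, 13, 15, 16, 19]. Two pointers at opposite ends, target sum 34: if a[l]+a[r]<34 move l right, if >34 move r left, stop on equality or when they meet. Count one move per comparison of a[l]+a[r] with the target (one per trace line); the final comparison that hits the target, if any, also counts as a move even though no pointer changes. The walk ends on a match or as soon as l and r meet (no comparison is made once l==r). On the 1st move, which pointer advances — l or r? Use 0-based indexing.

l

l=0 r=6: 2+19=21 <34, l++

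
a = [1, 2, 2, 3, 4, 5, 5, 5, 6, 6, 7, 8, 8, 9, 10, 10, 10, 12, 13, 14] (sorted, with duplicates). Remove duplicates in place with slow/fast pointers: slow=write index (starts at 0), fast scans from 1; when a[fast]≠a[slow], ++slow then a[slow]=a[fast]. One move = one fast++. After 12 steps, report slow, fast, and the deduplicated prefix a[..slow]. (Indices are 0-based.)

(s=0,f=1) a[fast]=2≠a[slow]=1 write a[1]=2 → slow++,fast++
(s=1,f=2) a[fast]=2=a[slow] dup → fast++
(s=1,f=3) a[fast]=3≠a[slow]=2 write a[2]=3 → slow++,fast++
(s=2,f=4) a[fast]=4≠a[slow]=3 write a[3]=4 → slow++,fast++
(s=3,f=5) a[fast]=5≠a[slow]=4 write a[4]=5 → slow++,fast++
(s=4,f=6) a[fast]=5=a[slow] dup → fast++
(s=4,f=7) a[fast]=5=a[slow] dup → fast++
(s=4,f=8) a[fast]=6≠a[slow]=5 write a[5]=6 → slow++,fast++
(s=5,f=9) a[fast]=6=a[slow] dup → fast++
(s=5,f=10) a[fast]=7≠a[slow]=6 write a[6]=7 → slow++,fast++
(s=6,f=11) a[fast]=8≠a[slow]=7 write a[7]=8 → slow++,fast++
(s=7,f=12) a[fast]=8=a[slow] dup → fast++

slow=7, fast=13, prefix=[1, 2, 3, 4, 5, 6, 7, 8]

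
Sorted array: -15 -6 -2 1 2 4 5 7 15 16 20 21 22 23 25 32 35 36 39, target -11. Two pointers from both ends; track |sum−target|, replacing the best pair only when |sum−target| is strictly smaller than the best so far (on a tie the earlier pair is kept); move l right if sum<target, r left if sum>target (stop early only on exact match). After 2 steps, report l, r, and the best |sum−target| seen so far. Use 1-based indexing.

[1,19] -15+39=24 d=35 * → r--
[1,18] -15+36=21 d=32 * → r--

l=1, r=17, best |Δ|=32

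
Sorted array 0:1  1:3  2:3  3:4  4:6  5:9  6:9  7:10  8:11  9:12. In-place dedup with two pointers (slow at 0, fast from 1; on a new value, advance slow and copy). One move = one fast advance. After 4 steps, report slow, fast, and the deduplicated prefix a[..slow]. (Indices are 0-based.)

slow=3, fast=5, prefix=[1, 3, 4, 6]

(s=0,f=1) a[fast]=3≠a[slow]=1 write a[1]=3 → slow++,fast++
(s=1,f=2) a[fast]=3=a[slow] dup → fast++
(s=1,f=3) a[fast]=4≠a[slow]=3 write a[2]=4 → slow++,fast++
(s=2,f=4) a[fast]=6≠a[slow]=4 write a[3]=6 → slow++,fast++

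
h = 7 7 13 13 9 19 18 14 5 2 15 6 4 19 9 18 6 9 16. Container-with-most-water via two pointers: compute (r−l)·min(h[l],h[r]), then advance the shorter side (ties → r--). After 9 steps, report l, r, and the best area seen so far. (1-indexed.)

l=6, r=15, best area=208

l=1 r=19: min(7,16)*18=126 best=126 *, l++
l=2 r=19: min(7,16)*17=119 best=126, l++
l=3 r=19: min(13,16)*16=208 best=208 *, l++
l=4 r=19: min(13,16)*15=195 best=208, l++
l=5 r=19: min(9,16)*14=126 best=208, l++
l=6 r=19: min(19,16)*13=208 best=208, r--
l=6 r=18: min(19,9)*12=108 best=208, r--
l=6 r=17: min(19,6)*11=66 best=208, r--
l=6 r=16: min(19,18)*10=180 best=208, r--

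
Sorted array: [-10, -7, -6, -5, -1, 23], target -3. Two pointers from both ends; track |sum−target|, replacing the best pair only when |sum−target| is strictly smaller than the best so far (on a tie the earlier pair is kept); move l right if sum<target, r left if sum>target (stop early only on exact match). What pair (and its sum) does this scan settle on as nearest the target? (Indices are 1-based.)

pair (-5, -1) with sum -6 (|Δ|=3)

l=1 r=6: -10+23=13 d=16 *, r--
l=1 r=5: -10+-1=-11 d=8 *, l++
l=2 r=5: -7+-1=-8 d=5 *, l++
l=3 r=5: -6+-1=-7 d=4 *, l++
l=4 r=5: -5+-1=-6 d=3 *, l++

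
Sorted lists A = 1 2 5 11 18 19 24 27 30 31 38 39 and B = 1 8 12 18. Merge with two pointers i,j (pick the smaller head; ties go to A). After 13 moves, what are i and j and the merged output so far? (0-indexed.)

i=9, j=4, merged so far=[1, 1, 2, 5, 8, 11, 12, 18, 18, 19, 24, 27, 30]

i=0 j=0: A[i]=1<=B[j]=1 take 1, i++
i=1 j=0: A[i]=2>B[j]=1 take 1, j++
i=1 j=1: A[i]=2<=B[j]=8 take 2, i++
i=2 j=1: A[i]=5<=B[j]=8 take 5, i++
i=3 j=1: A[i]=11>B[j]=8 take 8, j++
i=3 j=2: A[i]=11<=B[j]=12 take 11, i++
i=4 j=2: A[i]=18>B[j]=12 take 12, j++
i=4 j=3: A[i]=18<=B[j]=18 take 18, i++
i=5 j=3: A[i]=19>B[j]=18 take 18, j++
i=5 j=4: B done, take A[i]=19, i++
i=6 j=4: B done, take A[i]=24, i++
i=7 j=4: B done, take A[i]=27, i++
i=8 j=4: B done, take A[i]=30, i++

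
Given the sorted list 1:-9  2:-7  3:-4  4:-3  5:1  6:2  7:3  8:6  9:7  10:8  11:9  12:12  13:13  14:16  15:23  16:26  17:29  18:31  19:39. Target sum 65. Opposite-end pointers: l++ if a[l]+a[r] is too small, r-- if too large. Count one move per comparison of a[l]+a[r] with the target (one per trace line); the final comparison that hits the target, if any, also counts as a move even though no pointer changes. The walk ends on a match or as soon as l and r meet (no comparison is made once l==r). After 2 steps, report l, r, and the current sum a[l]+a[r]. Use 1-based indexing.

l=3, r=19, sum=35

l=1 r=19: -9+39=30 <65, l++
l=2 r=19: -7+39=32 <65, l++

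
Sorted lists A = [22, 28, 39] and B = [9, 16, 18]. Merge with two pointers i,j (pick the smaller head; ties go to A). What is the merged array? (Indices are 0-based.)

i=0 j=0: A[i]=22>B[j]=9 take 9, j++
i=0 j=1: A[i]=22>B[j]=16 take 16, j++
i=0 j=2: A[i]=22>B[j]=18 take 18, j++
i=0 j=3: B done, take A[i]=22, i++
i=1 j=3: B done, take A[i]=28, i++
i=2 j=3: B done, take A[i]=39, i++

[9, 16, 18, 22, 28, 39]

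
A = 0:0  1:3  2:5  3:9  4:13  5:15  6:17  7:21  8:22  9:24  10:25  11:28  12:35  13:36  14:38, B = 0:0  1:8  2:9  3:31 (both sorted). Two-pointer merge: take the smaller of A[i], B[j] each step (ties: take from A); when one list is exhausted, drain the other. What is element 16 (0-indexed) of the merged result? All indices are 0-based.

[i=0,j=0] A[i]=0<=B[j]=0 take 0 → i++
[i=1,j=0] A[i]=3>B[j]=0 take 0 → j++
[i=1,j=1] A[i]=3<=B[j]=8 take 3 → i++
[i=2,j=1] A[i]=5<=B[j]=8 take 5 → i++
[i=3,j=1] A[i]=9>B[j]=8 take 8 → j++
[i=3,j=2] A[i]=9<=B[j]=9 take 9 → i++
[i=4,j=2] A[i]=13>B[j]=9 take 9 → j++
[i=4,j=3] A[i]=13<=B[j]=31 take 13 → i++
[i=5,j=3] A[i]=15<=B[j]=31 take 15 → i++
[i=6,j=3] A[i]=17<=B[j]=31 take 17 → i++
[i=7,j=3] A[i]=21<=B[j]=31 take 21 → i++
[i=8,j=3] A[i]=22<=B[j]=31 take 22 → i++
[i=9,j=3] A[i]=24<=B[j]=31 take 24 → i++
[i=10,j=3] A[i]=25<=B[j]=31 take 25 → i++
[i=11,j=3] A[i]=28<=B[j]=31 take 28 → i++
[i=12,j=3] A[i]=35>B[j]=31 take 31 → j++
[i=12,j=4] B done, take A[i]=35 → i++
[i=13,j=4] B done, take A[i]=36 → i++
[i=14,j=4] B done, take A[i]=38 → i++

merged[16] = 35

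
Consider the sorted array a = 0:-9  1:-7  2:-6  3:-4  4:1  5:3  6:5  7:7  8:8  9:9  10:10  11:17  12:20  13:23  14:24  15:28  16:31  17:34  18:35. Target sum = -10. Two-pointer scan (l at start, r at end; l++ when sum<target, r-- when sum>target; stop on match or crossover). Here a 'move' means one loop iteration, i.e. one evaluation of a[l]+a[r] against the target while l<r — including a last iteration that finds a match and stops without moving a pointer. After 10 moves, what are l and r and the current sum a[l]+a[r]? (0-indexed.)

l=0 r=18: -9+35=26 >-10, r--
l=0 r=17: -9+34=25 >-10, r--
l=0 r=16: -9+31=22 >-10, r--
l=0 r=15: -9+28=19 >-10, r--
l=0 r=14: -9+24=15 >-10, r--
l=0 r=13: -9+23=14 >-10, r--
l=0 r=12: -9+20=11 >-10, r--
l=0 r=11: -9+17=8 >-10, r--
l=0 r=10: -9+10=1 >-10, r--
l=0 r=9: -9+9=0 >-10, r--

l=0, r=8, sum=-1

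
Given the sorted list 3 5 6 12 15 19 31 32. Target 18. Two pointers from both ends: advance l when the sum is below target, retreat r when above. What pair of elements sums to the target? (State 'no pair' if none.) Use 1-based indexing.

(3, 15)

l=1 r=8: 3+32=35 >18, r--
l=1 r=7: 3+31=34 >18, r--
l=1 r=6: 3+19=22 >18, r--
l=1 r=5: 3+15=18, found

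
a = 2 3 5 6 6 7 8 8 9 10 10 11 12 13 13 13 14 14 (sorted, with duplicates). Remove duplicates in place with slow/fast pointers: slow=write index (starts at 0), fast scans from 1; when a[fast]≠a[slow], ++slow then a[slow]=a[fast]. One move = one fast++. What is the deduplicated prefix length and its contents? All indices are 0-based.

slow=0 fast=1: a[fast]=3≠a[slow]=2 write a[1]=3, slow++,fast++
slow=1 fast=2: a[fast]=5≠a[slow]=3 write a[2]=5, slow++,fast++
slow=2 fast=3: a[fast]=6≠a[slow]=5 write a[3]=6, slow++,fast++
slow=3 fast=4: a[fast]=6=a[slow] dup, fast++
slow=3 fast=5: a[fast]=7≠a[slow]=6 write a[4]=7, slow++,fast++
slow=4 fast=6: a[fast]=8≠a[slow]=7 write a[5]=8, slow++,fast++
slow=5 fast=7: a[fast]=8=a[slow] dup, fast++
slow=5 fast=8: a[fast]=9≠a[slow]=8 write a[6]=9, slow++,fast++
slow=6 fast=9: a[fast]=10≠a[slow]=9 write a[7]=10, slow++,fast++
slow=7 fast=10: a[fast]=10=a[slow] dup, fast++
slow=7 fast=11: a[fast]=11≠a[slow]=10 write a[8]=11, slow++,fast++
slow=8 fast=12: a[fast]=12≠a[slow]=11 write a[9]=12, slow++,fast++
slow=9 fast=13: a[fast]=13≠a[slow]=12 write a[10]=13, slow++,fast++
slow=10 fast=14: a[fast]=13=a[slow] dup, fast++
slow=10 fast=15: a[fast]=13=a[slow] dup, fast++
slow=10 fast=16: a[fast]=14≠a[slow]=13 write a[11]=14, slow++,fast++
slow=11 fast=17: a[fast]=14=a[slow] dup, fast++

length 12; prefix = [2, 3, 5, 6, 7, 8, 9, 10, 11, 12, 13, 14]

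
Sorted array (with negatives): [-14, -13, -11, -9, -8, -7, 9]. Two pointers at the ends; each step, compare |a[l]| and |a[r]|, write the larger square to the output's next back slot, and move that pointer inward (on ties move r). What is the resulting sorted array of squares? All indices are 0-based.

[49, 64, 81, 81, 121, 169, 196]

[0,6] |-14|>|9| out[6]=196 → l++
[1,6] |-13|>|9| out[5]=169 → l++
[2,6] |-11|>|9| out[4]=121 → l++
[3,6] |-9|<=|9| out[3]=81 → r--
[3,5] |-9|>|-7| out[2]=81 → l++
[4,5] |-8|>|-7| out[1]=64 → l++
[5,5] |-7|<=|-7| out[0]=49 → r--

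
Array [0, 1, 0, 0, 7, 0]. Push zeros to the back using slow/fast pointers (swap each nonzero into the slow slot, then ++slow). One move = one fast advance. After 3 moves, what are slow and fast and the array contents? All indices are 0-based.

slow=0 fast=0: a[fast]=0, fast++
slow=0 fast=1: a[fast]=1≠0 swap→a[0]=1, slow++,fast++
slow=1 fast=2: a[fast]=0, fast++

slow=1, fast=3, a=[1, 0, 0, 0, 7, 0]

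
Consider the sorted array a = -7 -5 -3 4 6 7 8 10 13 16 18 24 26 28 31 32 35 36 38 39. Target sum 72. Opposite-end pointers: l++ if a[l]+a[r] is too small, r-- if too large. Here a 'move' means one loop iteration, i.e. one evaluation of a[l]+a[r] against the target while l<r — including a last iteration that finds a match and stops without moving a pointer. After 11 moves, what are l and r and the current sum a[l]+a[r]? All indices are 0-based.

l=0 r=19: -7+39=32 <72, l++
l=1 r=19: -5+39=34 <72, l++
l=2 r=19: -3+39=36 <72, l++
l=3 r=19: 4+39=43 <72, l++
l=4 r=19: 6+39=45 <72, l++
l=5 r=19: 7+39=46 <72, l++
l=6 r=19: 8+39=47 <72, l++
l=7 r=19: 10+39=49 <72, l++
l=8 r=19: 13+39=52 <72, l++
l=9 r=19: 16+39=55 <72, l++
l=10 r=19: 18+39=57 <72, l++

l=11, r=19, sum=63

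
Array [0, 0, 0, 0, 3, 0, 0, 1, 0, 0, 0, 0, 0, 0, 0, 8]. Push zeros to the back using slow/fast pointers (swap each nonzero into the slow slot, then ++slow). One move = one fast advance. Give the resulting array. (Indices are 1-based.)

[3, 1, 8, 0, 0, 0, 0, 0, 0, 0, 0, 0, 0, 0, 0, 0]

(s=1,f=1) a[fast]=0 → fast++
(s=1,f=2) a[fast]=0 → fast++
(s=1,f=3) a[fast]=0 → fast++
(s=1,f=4) a[fast]=0 → fast++
(s=1,f=5) a[fast]=3≠0 swap→a[1]=3 → slow++,fast++
(s=2,f=6) a[fast]=0 → fast++
(s=2,f=7) a[fast]=0 → fast++
(s=2,f=8) a[fast]=1≠0 swap→a[2]=1 → slow++,fast++
(s=3,f=9) a[fast]=0 → fast++
(s=3,f=10) a[fast]=0 → fast++
(s=3,f=11) a[fast]=0 → fast++
(s=3,f=12) a[fast]=0 → fast++
(s=3,f=13) a[fast]=0 → fast++
(s=3,f=14) a[fast]=0 → fast++
(s=3,f=15) a[fast]=0 → fast++
(s=3,f=16) a[fast]=8≠0 swap→a[3]=8 → slow++,fast++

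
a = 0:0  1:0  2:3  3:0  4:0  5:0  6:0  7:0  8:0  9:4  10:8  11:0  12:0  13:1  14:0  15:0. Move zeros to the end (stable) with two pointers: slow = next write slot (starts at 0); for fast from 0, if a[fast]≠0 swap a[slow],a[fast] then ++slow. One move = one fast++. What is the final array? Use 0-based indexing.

slow=0 fast=0: a[fast]=0, fast++
slow=0 fast=1: a[fast]=0, fast++
slow=0 fast=2: a[fast]=3≠0 swap→a[0]=3, slow++,fast++
slow=1 fast=3: a[fast]=0, fast++
slow=1 fast=4: a[fast]=0, fast++
slow=1 fast=5: a[fast]=0, fast++
slow=1 fast=6: a[fast]=0, fast++
slow=1 fast=7: a[fast]=0, fast++
slow=1 fast=8: a[fast]=0, fast++
slow=1 fast=9: a[fast]=4≠0 swap→a[1]=4, slow++,fast++
slow=2 fast=10: a[fast]=8≠0 swap→a[2]=8, slow++,fast++
slow=3 fast=11: a[fast]=0, fast++
slow=3 fast=12: a[fast]=0, fast++
slow=3 fast=13: a[fast]=1≠0 swap→a[3]=1, slow++,fast++
slow=4 fast=14: a[fast]=0, fast++
slow=4 fast=15: a[fast]=0, fast++

[3, 4, 8, 1, 0, 0, 0, 0, 0, 0, 0, 0, 0, 0, 0, 0]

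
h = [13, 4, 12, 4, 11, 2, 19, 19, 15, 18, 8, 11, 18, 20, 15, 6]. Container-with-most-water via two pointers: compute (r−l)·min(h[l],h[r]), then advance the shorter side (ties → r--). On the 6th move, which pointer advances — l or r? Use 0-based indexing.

l

l=0 r=15: min(13,6)*15=90 best=90 *, r--
l=0 r=14: min(13,15)*14=182 best=182 *, l++
l=1 r=14: min(4,15)*13=52 best=182, l++
l=2 r=14: min(12,15)*12=144 best=182, l++
l=3 r=14: min(4,15)*11=44 best=182, l++
l=4 r=14: min(11,15)*10=110 best=182, l++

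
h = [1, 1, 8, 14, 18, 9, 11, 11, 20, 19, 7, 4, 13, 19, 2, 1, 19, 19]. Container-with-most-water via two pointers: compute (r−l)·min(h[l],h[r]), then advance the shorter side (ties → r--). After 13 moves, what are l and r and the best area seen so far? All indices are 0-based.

[0,17] min(1,19)*17=17 best=17 * → l++
[1,17] min(1,19)*16=16 best=17 → l++
[2,17] min(8,19)*15=120 best=120 * → l++
[3,17] min(14,19)*14=196 best=196 * → l++
[4,17] min(18,19)*13=234 best=234 * → l++
[5,17] min(9,19)*12=108 best=234 → l++
[6,17] min(11,19)*11=121 best=234 → l++
[7,17] min(11,19)*10=110 best=234 → l++
[8,17] min(20,19)*9=171 best=234 → r--
[8,16] min(20,19)*8=152 best=234 → r--
[8,15] min(20,1)*7=7 best=234 → r--
[8,14] min(20,2)*6=12 best=234 → r--
[8,13] min(20,19)*5=95 best=234 → r--

l=8, r=12, best area=234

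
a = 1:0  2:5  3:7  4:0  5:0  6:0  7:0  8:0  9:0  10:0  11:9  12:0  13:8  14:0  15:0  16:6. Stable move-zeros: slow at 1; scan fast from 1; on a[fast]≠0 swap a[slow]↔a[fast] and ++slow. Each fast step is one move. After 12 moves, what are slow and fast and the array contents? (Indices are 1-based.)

slow=4, fast=13, a=[5, 7, 9, 0, 0, 0, 0, 0, 0, 0, 0, 0, 8, 0, 0, 6]

slow=1 fast=1: a[fast]=0, fast++
slow=1 fast=2: a[fast]=5≠0 swap→a[1]=5, slow++,fast++
slow=2 fast=3: a[fast]=7≠0 swap→a[2]=7, slow++,fast++
slow=3 fast=4: a[fast]=0, fast++
slow=3 fast=5: a[fast]=0, fast++
slow=3 fast=6: a[fast]=0, fast++
slow=3 fast=7: a[fast]=0, fast++
slow=3 fast=8: a[fast]=0, fast++
slow=3 fast=9: a[fast]=0, fast++
slow=3 fast=10: a[fast]=0, fast++
slow=3 fast=11: a[fast]=9≠0 swap→a[3]=9, slow++,fast++
slow=4 fast=12: a[fast]=0, fast++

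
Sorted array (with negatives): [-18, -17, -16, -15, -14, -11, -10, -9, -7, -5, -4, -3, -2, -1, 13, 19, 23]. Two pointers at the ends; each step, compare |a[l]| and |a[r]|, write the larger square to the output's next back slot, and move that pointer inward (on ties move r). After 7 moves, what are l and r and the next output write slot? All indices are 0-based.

l=5, r=14, next write slot=9

[0,16] |-18|<=|23| out[16]=529 → r--
[0,15] |-18|<=|19| out[15]=361 → r--
[0,14] |-18|>|13| out[14]=324 → l++
[1,14] |-17|>|13| out[13]=289 → l++
[2,14] |-16|>|13| out[12]=256 → l++
[3,14] |-15|>|13| out[11]=225 → l++
[4,14] |-14|>|13| out[10]=196 → l++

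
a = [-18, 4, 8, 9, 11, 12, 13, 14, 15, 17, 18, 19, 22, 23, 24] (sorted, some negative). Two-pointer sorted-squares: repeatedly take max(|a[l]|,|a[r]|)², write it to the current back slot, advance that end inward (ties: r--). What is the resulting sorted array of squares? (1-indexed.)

l=1 r=15: |-18|<=|24| out[15]=576, r--
l=1 r=14: |-18|<=|23| out[14]=529, r--
l=1 r=13: |-18|<=|22| out[13]=484, r--
l=1 r=12: |-18|<=|19| out[12]=361, r--
l=1 r=11: |-18|<=|18| out[11]=324, r--
l=1 r=10: |-18|>|17| out[10]=324, l++
l=2 r=10: |4|<=|17| out[9]=289, r--
l=2 r=9: |4|<=|15| out[8]=225, r--
l=2 r=8: |4|<=|14| out[7]=196, r--
l=2 r=7: |4|<=|13| out[6]=169, r--
l=2 r=6: |4|<=|12| out[5]=144, r--
l=2 r=5: |4|<=|11| out[4]=121, r--
l=2 r=4: |4|<=|9| out[3]=81, r--
l=2 r=3: |4|<=|8| out[2]=64, r--
l=2 r=2: |4|<=|4| out[1]=16, r--

[16, 64, 81, 121, 144, 169, 196, 225, 289, 324, 324, 361, 484, 529, 576]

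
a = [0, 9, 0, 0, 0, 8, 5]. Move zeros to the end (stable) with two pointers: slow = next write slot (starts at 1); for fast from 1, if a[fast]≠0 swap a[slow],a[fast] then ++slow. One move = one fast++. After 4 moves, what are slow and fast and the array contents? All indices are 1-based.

slow=2, fast=5, a=[9, 0, 0, 0, 0, 8, 5]

slow=1 fast=1: a[fast]=0, fast++
slow=1 fast=2: a[fast]=9≠0 swap→a[1]=9, slow++,fast++
slow=2 fast=3: a[fast]=0, fast++
slow=2 fast=4: a[fast]=0, fast++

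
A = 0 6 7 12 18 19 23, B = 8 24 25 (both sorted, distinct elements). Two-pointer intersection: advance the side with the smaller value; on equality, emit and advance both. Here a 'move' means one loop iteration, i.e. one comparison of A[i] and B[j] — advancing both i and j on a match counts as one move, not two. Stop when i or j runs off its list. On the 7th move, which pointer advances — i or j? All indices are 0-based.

i

i=0 j=0: 0<8, i++
i=1 j=0: 6<8, i++
i=2 j=0: 7<8, i++
i=3 j=0: 12>8, j++
i=3 j=1: 12<24, i++
i=4 j=1: 18<24, i++
i=5 j=1: 19<24, i++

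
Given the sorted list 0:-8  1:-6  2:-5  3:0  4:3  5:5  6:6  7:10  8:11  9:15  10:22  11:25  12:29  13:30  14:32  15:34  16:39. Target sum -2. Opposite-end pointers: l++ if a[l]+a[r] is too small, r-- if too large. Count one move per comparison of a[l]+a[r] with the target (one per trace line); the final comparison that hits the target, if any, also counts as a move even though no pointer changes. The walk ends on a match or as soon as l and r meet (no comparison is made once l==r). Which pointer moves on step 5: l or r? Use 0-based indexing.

r

[0,16] -8+39=31 >-2 → r--
[0,15] -8+34=26 >-2 → r--
[0,14] -8+32=24 >-2 → r--
[0,13] -8+30=22 >-2 → r--
[0,12] -8+29=21 >-2 → r--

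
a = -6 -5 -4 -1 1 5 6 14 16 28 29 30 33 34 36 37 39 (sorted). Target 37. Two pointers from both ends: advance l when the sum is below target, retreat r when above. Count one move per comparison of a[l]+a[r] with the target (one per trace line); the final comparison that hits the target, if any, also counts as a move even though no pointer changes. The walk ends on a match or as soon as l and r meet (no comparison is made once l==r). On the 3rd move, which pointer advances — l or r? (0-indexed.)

l=0 r=16: -6+39=33 <37, l++
l=1 r=16: -5+39=34 <37, l++
l=2 r=16: -4+39=35 <37, l++

l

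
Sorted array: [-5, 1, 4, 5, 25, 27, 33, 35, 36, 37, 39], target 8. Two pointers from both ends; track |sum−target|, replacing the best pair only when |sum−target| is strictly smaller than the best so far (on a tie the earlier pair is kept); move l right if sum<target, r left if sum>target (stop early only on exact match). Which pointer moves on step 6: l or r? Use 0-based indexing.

l=0 r=10: -5+39=34 d=26 *, r--
l=0 r=9: -5+37=32 d=24 *, r--
l=0 r=8: -5+36=31 d=23 *, r--
l=0 r=7: -5+35=30 d=22 *, r--
l=0 r=6: -5+33=28 d=20 *, r--
l=0 r=5: -5+27=22 d=14 *, r--

r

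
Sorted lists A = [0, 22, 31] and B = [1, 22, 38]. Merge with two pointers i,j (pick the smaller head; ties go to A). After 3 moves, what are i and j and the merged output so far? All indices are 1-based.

[i=1,j=1] A[i]=0<=B[j]=1 take 0 → i++
[i=2,j=1] A[i]=22>B[j]=1 take 1 → j++
[i=2,j=2] A[i]=22<=B[j]=22 take 22 → i++

i=3, j=2, merged so far=[0, 1, 22]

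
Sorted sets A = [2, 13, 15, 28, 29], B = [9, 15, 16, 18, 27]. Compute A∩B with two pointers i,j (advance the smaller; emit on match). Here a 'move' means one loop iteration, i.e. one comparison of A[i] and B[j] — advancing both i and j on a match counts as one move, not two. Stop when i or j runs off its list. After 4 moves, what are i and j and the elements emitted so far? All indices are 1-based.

i=4, j=3, emitted=[15]

[i=1,j=1] 2<9 → i++
[i=2,j=1] 13>9 → j++
[i=2,j=2] 13<15 → i++
[i=3,j=2] 15==15 emit → i++,j++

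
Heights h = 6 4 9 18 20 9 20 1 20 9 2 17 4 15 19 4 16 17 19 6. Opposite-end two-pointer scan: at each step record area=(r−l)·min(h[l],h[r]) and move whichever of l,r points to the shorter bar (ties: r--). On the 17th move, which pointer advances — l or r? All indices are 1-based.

[1,20] min(6,6)*19=114 best=114 * → r--
[1,19] min(6,19)*18=108 best=114 → l++
[2,19] min(4,19)*17=68 best=114 → l++
[3,19] min(9,19)*16=144 best=144 * → l++
[4,19] min(18,19)*15=270 best=270 * → l++
[5,19] min(20,19)*14=266 best=270 → r--
[5,18] min(20,17)*13=221 best=270 → r--
[5,17] min(20,16)*12=192 best=270 → r--
[5,16] min(20,4)*11=44 best=270 → r--
[5,15] min(20,19)*10=190 best=270 → r--
[5,14] min(20,15)*9=135 best=270 → r--
[5,13] min(20,4)*8=32 best=270 → r--
[5,12] min(20,17)*7=119 best=270 → r--
[5,11] min(20,2)*6=12 best=270 → r--
[5,10] min(20,9)*5=45 best=270 → r--
[5,9] min(20,20)*4=80 best=270 → r--
[5,8] min(20,1)*3=3 best=270 → r--

r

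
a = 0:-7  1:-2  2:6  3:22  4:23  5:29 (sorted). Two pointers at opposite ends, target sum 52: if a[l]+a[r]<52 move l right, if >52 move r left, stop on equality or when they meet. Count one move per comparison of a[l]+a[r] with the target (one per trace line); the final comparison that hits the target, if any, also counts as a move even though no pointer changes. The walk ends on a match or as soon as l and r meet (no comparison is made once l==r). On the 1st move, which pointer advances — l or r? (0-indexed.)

l

[0,5] -7+29=22 <52 → l++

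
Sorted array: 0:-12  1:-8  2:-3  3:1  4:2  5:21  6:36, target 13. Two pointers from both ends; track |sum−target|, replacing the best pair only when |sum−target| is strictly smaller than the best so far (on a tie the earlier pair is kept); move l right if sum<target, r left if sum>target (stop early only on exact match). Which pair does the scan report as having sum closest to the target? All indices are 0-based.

[0,6] -12+36=24 d=11 * → r--
[0,5] -12+21=9 d=4 * → l++
[1,5] -8+21=13 d=0 * → stop

pair (-8, 21) with sum 13 (|Δ|=0)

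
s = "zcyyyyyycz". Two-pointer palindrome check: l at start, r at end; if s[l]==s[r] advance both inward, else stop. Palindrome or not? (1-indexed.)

[1,10] 'z'=='z' → l++,r--
[2,9] 'c'=='c' → l++,r--
[3,8] 'y'=='y' → l++,r--
[4,7] 'y'=='y' → l++,r--
[5,6] 'y'=='y' → l++,r--

palindrome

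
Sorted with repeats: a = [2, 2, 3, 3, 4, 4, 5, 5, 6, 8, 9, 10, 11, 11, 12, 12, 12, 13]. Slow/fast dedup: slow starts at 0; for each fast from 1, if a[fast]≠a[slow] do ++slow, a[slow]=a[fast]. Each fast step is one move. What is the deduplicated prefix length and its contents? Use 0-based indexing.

slow=0 fast=1: a[fast]=2=a[slow] dup, fast++
slow=0 fast=2: a[fast]=3≠a[slow]=2 write a[1]=3, slow++,fast++
slow=1 fast=3: a[fast]=3=a[slow] dup, fast++
slow=1 fast=4: a[fast]=4≠a[slow]=3 write a[2]=4, slow++,fast++
slow=2 fast=5: a[fast]=4=a[slow] dup, fast++
slow=2 fast=6: a[fast]=5≠a[slow]=4 write a[3]=5, slow++,fast++
slow=3 fast=7: a[fast]=5=a[slow] dup, fast++
slow=3 fast=8: a[fast]=6≠a[slow]=5 write a[4]=6, slow++,fast++
slow=4 fast=9: a[fast]=8≠a[slow]=6 write a[5]=8, slow++,fast++
slow=5 fast=10: a[fast]=9≠a[slow]=8 write a[6]=9, slow++,fast++
slow=6 fast=11: a[fast]=10≠a[slow]=9 write a[7]=10, slow++,fast++
slow=7 fast=12: a[fast]=11≠a[slow]=10 write a[8]=11, slow++,fast++
slow=8 fast=13: a[fast]=11=a[slow] dup, fast++
slow=8 fast=14: a[fast]=12≠a[slow]=11 write a[9]=12, slow++,fast++
slow=9 fast=15: a[fast]=12=a[slow] dup, fast++
slow=9 fast=16: a[fast]=12=a[slow] dup, fast++
slow=9 fast=17: a[fast]=13≠a[slow]=12 write a[10]=13, slow++,fast++

length 11; prefix = [2, 3, 4, 5, 6, 8, 9, 10, 11, 12, 13]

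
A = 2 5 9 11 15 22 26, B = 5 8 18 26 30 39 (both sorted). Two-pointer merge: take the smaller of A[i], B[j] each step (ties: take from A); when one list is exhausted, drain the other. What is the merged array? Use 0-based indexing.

[2, 5, 5, 8, 9, 11, 15, 18, 22, 26, 26, 30, 39]

[i=0,j=0] A[i]=2<=B[j]=5 take 2 → i++
[i=1,j=0] A[i]=5<=B[j]=5 take 5 → i++
[i=2,j=0] A[i]=9>B[j]=5 take 5 → j++
[i=2,j=1] A[i]=9>B[j]=8 take 8 → j++
[i=2,j=2] A[i]=9<=B[j]=18 take 9 → i++
[i=3,j=2] A[i]=11<=B[j]=18 take 11 → i++
[i=4,j=2] A[i]=15<=B[j]=18 take 15 → i++
[i=5,j=2] A[i]=22>B[j]=18 take 18 → j++
[i=5,j=3] A[i]=22<=B[j]=26 take 22 → i++
[i=6,j=3] A[i]=26<=B[j]=26 take 26 → i++
[i=7,j=3] A done, take B[j]=26 → j++
[i=7,j=4] A done, take B[j]=30 → j++
[i=7,j=5] A done, take B[j]=39 → j++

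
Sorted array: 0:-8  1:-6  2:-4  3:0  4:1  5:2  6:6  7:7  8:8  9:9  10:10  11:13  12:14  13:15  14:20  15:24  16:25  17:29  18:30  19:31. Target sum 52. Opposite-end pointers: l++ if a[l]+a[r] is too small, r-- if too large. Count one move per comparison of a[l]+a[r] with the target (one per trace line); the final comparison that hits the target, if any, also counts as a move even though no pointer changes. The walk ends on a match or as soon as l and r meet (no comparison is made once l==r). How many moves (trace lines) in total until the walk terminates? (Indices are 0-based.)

19 moves

l=0 r=19: -8+31=23 <52, l++
l=1 r=19: -6+31=25 <52, l++
l=2 r=19: -4+31=27 <52, l++
l=3 r=19: 0+31=31 <52, l++
l=4 r=19: 1+31=32 <52, l++
l=5 r=19: 2+31=33 <52, l++
l=6 r=19: 6+31=37 <52, l++
l=7 r=19: 7+31=38 <52, l++
l=8 r=19: 8+31=39 <52, l++
l=9 r=19: 9+31=40 <52, l++
l=10 r=19: 10+31=41 <52, l++
l=11 r=19: 13+31=44 <52, l++
l=12 r=19: 14+31=45 <52, l++
l=13 r=19: 15+31=46 <52, l++
l=14 r=19: 20+31=51 <52, l++
l=15 r=19: 24+31=55 >52, r--
l=15 r=18: 24+30=54 >52, r--
l=15 r=17: 24+29=53 >52, r--
l=15 r=16: 24+25=49 <52, l++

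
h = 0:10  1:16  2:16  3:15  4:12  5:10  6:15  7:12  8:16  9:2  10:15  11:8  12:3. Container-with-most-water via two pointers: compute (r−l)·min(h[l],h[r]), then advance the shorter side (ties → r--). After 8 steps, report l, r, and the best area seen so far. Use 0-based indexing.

l=0 r=12: min(10,3)*12=36 best=36 *, r--
l=0 r=11: min(10,8)*11=88 best=88 *, r--
l=0 r=10: min(10,15)*10=100 best=100 *, l++
l=1 r=10: min(16,15)*9=135 best=135 *, r--
l=1 r=9: min(16,2)*8=16 best=135, r--
l=1 r=8: min(16,16)*7=112 best=135, r--
l=1 r=7: min(16,12)*6=72 best=135, r--
l=1 r=6: min(16,15)*5=75 best=135, r--

l=1, r=5, best area=135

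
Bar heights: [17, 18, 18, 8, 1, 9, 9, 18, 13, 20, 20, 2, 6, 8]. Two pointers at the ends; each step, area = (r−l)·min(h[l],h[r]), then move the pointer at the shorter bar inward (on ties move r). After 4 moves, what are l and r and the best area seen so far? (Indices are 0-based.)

[0,13] min(17,8)*13=104 best=104 * → r--
[0,12] min(17,6)*12=72 best=104 → r--
[0,11] min(17,2)*11=22 best=104 → r--
[0,10] min(17,20)*10=170 best=170 * → l++

l=1, r=10, best area=170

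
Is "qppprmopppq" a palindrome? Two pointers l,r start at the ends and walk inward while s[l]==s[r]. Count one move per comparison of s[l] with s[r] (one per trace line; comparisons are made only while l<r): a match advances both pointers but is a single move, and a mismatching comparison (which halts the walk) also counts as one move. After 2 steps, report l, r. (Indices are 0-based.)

l=2, r=8

[0,10] 'q'=='q' → l++,r--
[1,9] 'p'=='p' → l++,r--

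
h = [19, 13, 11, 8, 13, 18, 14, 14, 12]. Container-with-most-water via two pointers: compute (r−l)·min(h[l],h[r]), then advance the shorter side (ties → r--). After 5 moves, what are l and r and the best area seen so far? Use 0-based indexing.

l=0, r=3, best area=98

[0,8] min(19,12)*8=96 best=96 * → r--
[0,7] min(19,14)*7=98 best=98 * → r--
[0,6] min(19,14)*6=84 best=98 → r--
[0,5] min(19,18)*5=90 best=98 → r--
[0,4] min(19,13)*4=52 best=98 → r--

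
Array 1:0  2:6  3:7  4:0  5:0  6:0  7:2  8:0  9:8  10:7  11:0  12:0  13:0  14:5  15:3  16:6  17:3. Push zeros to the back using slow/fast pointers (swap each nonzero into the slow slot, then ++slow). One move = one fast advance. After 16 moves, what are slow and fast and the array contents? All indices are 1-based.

slow=9, fast=17, a=[6, 7, 2, 8, 7, 5, 3, 6, 0, 0, 0, 0, 0, 0, 0, 0, 3]

(s=1,f=1) a[fast]=0 → fast++
(s=1,f=2) a[fast]=6≠0 swap→a[1]=6 → slow++,fast++
(s=2,f=3) a[fast]=7≠0 swap→a[2]=7 → slow++,fast++
(s=3,f=4) a[fast]=0 → fast++
(s=3,f=5) a[fast]=0 → fast++
(s=3,f=6) a[fast]=0 → fast++
(s=3,f=7) a[fast]=2≠0 swap→a[3]=2 → slow++,fast++
(s=4,f=8) a[fast]=0 → fast++
(s=4,f=9) a[fast]=8≠0 swap→a[4]=8 → slow++,fast++
(s=5,f=10) a[fast]=7≠0 swap→a[5]=7 → slow++,fast++
(s=6,f=11) a[fast]=0 → fast++
(s=6,f=12) a[fast]=0 → fast++
(s=6,f=13) a[fast]=0 → fast++
(s=6,f=14) a[fast]=5≠0 swap→a[6]=5 → slow++,fast++
(s=7,f=15) a[fast]=3≠0 swap→a[7]=3 → slow++,fast++
(s=8,f=16) a[fast]=6≠0 swap→a[8]=6 → slow++,fast++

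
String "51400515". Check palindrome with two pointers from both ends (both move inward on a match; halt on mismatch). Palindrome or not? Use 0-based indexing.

l=0 r=7: '5'=='5', l++,r--
l=1 r=6: '1'=='1', l++,r--
l=2 r=5: '4'!='5', stop

not a palindrome (mismatch at 2,5)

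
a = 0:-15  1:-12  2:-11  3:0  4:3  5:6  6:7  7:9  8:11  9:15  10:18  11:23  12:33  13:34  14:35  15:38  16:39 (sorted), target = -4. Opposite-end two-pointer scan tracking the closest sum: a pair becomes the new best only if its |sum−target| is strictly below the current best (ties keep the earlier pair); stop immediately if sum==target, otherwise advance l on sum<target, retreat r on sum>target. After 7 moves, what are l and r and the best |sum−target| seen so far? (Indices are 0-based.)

l=0, r=9, best |Δ|=7

[0,16] -15+39=24 d=28 * → r--
[0,15] -15+38=23 d=27 * → r--
[0,14] -15+35=20 d=24 * → r--
[0,13] -15+34=19 d=23 * → r--
[0,12] -15+33=18 d=22 * → r--
[0,11] -15+23=8 d=12 * → r--
[0,10] -15+18=3 d=7 * → r--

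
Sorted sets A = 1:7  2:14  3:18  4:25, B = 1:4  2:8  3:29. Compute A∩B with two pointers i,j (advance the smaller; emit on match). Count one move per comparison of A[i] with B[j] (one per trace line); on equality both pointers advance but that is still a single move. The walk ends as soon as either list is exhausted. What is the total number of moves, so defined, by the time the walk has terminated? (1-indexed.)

6 moves

i=1 j=1: 7>4, j++
i=1 j=2: 7<8, i++
i=2 j=2: 14>8, j++
i=2 j=3: 14<29, i++
i=3 j=3: 18<29, i++
i=4 j=3: 25<29, i++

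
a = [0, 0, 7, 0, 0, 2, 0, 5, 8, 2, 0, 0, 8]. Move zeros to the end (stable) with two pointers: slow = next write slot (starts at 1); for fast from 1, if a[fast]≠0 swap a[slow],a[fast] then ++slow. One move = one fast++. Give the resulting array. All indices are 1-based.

(s=1,f=1) a[fast]=0 → fast++
(s=1,f=2) a[fast]=0 → fast++
(s=1,f=3) a[fast]=7≠0 swap→a[1]=7 → slow++,fast++
(s=2,f=4) a[fast]=0 → fast++
(s=2,f=5) a[fast]=0 → fast++
(s=2,f=6) a[fast]=2≠0 swap→a[2]=2 → slow++,fast++
(s=3,f=7) a[fast]=0 → fast++
(s=3,f=8) a[fast]=5≠0 swap→a[3]=5 → slow++,fast++
(s=4,f=9) a[fast]=8≠0 swap→a[4]=8 → slow++,fast++
(s=5,f=10) a[fast]=2≠0 swap→a[5]=2 → slow++,fast++
(s=6,f=11) a[fast]=0 → fast++
(s=6,f=12) a[fast]=0 → fast++
(s=6,f=13) a[fast]=8≠0 swap→a[6]=8 → slow++,fast++

[7, 2, 5, 8, 2, 8, 0, 0, 0, 0, 0, 0, 0]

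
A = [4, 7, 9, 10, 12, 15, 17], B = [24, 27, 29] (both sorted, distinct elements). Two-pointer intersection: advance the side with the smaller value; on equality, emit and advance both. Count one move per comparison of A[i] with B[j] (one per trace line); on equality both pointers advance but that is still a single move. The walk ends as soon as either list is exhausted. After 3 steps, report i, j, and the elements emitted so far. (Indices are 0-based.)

i=0 j=0: 4<24, i++
i=1 j=0: 7<24, i++
i=2 j=0: 9<24, i++

i=3, j=0, emitted=[]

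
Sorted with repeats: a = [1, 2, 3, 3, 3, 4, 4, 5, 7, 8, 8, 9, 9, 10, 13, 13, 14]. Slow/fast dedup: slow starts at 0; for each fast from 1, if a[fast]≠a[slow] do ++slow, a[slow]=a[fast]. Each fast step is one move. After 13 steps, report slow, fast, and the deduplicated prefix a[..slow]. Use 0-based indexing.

(s=0,f=1) a[fast]=2≠a[slow]=1 write a[1]=2 → slow++,fast++
(s=1,f=2) a[fast]=3≠a[slow]=2 write a[2]=3 → slow++,fast++
(s=2,f=3) a[fast]=3=a[slow] dup → fast++
(s=2,f=4) a[fast]=3=a[slow] dup → fast++
(s=2,f=5) a[fast]=4≠a[slow]=3 write a[3]=4 → slow++,fast++
(s=3,f=6) a[fast]=4=a[slow] dup → fast++
(s=3,f=7) a[fast]=5≠a[slow]=4 write a[4]=5 → slow++,fast++
(s=4,f=8) a[fast]=7≠a[slow]=5 write a[5]=7 → slow++,fast++
(s=5,f=9) a[fast]=8≠a[slow]=7 write a[6]=8 → slow++,fast++
(s=6,f=10) a[fast]=8=a[slow] dup → fast++
(s=6,f=11) a[fast]=9≠a[slow]=8 write a[7]=9 → slow++,fast++
(s=7,f=12) a[fast]=9=a[slow] dup → fast++
(s=7,f=13) a[fast]=10≠a[slow]=9 write a[8]=10 → slow++,fast++

slow=8, fast=14, prefix=[1, 2, 3, 4, 5, 7, 8, 9, 10]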